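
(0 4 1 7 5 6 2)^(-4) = (0 7 2 1 6 4 5)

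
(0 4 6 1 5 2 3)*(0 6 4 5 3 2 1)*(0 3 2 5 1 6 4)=(0 1 2 5 6 3 4) 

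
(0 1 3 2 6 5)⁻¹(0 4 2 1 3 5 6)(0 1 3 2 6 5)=(0 5 1 4 6 3 2)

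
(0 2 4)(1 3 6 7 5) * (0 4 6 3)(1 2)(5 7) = (0 1)(2 6 5)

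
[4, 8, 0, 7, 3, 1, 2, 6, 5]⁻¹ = [2, 5, 6, 4, 0, 8, 7, 3, 1]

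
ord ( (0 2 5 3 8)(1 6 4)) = 15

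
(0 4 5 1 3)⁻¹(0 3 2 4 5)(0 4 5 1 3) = (0 2 5 1 4)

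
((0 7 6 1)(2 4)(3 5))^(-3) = (0 7 6 1)(2 4)(3 5)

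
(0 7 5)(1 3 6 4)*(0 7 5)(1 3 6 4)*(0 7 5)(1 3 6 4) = (1 4 6 3)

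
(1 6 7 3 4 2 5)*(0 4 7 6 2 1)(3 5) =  (0 4 1 2 3 7 5)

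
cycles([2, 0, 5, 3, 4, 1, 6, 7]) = (0 2 5 1) 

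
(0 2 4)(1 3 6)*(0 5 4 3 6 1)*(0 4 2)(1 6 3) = (1 3 6 4 5 2)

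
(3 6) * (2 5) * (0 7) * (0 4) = (0 7 4)(2 5)(3 6)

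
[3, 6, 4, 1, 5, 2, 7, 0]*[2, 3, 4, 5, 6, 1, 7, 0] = [5, 7, 6, 3, 1, 4, 0, 2]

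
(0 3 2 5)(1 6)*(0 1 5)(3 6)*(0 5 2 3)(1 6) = (0 1)(2 5 6)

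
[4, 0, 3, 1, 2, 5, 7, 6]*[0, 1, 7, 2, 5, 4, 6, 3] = [5, 0, 2, 1, 7, 4, 3, 6]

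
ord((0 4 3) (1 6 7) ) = 3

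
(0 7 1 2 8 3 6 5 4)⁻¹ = (0 4 5 6 3 8 2 1 7)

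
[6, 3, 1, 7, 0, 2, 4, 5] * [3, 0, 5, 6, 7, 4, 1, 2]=[1, 6, 0, 2, 3, 5, 7, 4]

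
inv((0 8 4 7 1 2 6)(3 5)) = (0 6 2 1 7 4 8)(3 5)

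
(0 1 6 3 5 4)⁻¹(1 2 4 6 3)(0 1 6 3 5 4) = (0 3 5 6 2)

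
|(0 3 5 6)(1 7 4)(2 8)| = 12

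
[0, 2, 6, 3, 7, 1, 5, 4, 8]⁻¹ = [0, 5, 1, 3, 7, 6, 2, 4, 8]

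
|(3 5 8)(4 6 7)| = 3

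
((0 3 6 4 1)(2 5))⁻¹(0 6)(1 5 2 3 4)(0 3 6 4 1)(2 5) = (0 2 5 6 1)(3 4)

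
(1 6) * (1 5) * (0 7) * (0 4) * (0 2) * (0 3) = (0 7 4 2 3)(1 6 5)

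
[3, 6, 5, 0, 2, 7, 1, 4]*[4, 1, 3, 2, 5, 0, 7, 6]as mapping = [0→2, 1→7, 2→0, 3→4, 4→3, 5→6, 6→1, 7→5]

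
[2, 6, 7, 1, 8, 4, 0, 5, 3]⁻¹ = [6, 3, 0, 8, 5, 7, 1, 2, 4]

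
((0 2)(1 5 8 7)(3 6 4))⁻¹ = (0 2)(1 7 8 5)(3 4 6)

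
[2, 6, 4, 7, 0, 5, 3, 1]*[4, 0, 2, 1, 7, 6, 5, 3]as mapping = [0→2, 1→5, 2→7, 3→3, 4→4, 5→6, 6→1, 7→0]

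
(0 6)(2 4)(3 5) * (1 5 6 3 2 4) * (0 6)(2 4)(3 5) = (0 5 4 2 1 3)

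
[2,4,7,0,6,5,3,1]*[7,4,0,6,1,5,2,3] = [0,1,3,7,2,5,6,4]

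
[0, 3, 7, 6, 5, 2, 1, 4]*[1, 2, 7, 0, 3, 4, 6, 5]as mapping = [0→1, 1→0, 2→5, 3→6, 4→4, 5→7, 6→2, 7→3]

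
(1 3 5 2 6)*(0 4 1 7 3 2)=(0 4 1 2 6 7 3 5) 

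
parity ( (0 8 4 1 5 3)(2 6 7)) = odd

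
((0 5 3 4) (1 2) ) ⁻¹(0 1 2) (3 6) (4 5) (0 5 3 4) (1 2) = (0 3) (1 5 2) (4 6) 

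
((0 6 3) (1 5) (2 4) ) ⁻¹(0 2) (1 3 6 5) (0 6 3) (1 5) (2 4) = (0 3 1 5) (4 6) 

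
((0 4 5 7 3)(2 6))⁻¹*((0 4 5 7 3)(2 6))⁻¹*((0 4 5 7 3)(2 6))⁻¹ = (0 5 3 4 7)(2 6)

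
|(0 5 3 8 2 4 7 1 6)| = 9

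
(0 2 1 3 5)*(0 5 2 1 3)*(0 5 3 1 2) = (0 2 1 5 3) 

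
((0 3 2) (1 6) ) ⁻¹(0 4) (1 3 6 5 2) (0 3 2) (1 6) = (0 6 2 1 5) (3 4) 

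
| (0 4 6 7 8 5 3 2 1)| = 9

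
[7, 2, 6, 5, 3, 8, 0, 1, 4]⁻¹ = [6, 7, 1, 4, 8, 3, 2, 0, 5]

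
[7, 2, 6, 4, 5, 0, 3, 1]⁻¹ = [5, 7, 1, 6, 3, 4, 2, 0]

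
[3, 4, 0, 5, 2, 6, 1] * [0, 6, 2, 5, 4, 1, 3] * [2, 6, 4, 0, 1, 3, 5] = [3, 1, 2, 6, 4, 0, 5]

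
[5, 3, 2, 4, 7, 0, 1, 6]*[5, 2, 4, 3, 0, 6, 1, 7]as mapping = [0→6, 1→3, 2→4, 3→0, 4→7, 5→5, 6→2, 7→1]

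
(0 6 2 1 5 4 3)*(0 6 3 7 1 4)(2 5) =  (0 3 6 5)(1 2 4 7)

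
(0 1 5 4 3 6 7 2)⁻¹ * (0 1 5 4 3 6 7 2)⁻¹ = (0 7 3 5)(1 2 6 4)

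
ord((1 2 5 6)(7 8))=4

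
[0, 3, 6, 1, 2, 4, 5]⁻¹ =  [0, 3, 4, 1, 5, 6, 2]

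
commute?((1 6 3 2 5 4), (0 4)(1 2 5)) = no:(1 6 3 2 5 4) * (0 4)(1 2 5) = (0 4 2 1 6 3 5), (0 4)(1 2 5) * (1 6 3 2 5 4) = (0 1 5 6 3 2 4)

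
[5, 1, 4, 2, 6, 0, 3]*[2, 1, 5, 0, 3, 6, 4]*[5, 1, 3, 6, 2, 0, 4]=[4, 1, 6, 0, 2, 3, 5]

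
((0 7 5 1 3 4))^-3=(0 1)(3 7)(4 5)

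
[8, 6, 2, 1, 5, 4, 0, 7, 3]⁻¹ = [6, 3, 2, 8, 5, 4, 1, 7, 0]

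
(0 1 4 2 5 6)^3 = (0 2)(1 5)(4 6)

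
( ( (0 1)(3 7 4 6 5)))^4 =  (3 5 6 4 7)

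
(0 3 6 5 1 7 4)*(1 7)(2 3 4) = (0 4)(2 3 6 5 7)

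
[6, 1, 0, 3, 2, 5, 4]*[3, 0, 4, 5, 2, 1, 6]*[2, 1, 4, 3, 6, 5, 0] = [0, 2, 3, 5, 6, 1, 4]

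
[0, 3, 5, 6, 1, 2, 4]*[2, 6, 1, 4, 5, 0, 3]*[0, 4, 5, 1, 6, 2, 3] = [5, 6, 0, 1, 3, 4, 2]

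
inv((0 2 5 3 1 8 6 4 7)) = (0 7 4 6 8 1 3 5 2)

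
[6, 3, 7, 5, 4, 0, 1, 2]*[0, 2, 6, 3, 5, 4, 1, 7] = [1, 3, 7, 4, 5, 0, 2, 6]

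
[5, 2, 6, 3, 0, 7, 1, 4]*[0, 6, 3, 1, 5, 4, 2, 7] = [4, 3, 2, 1, 0, 7, 6, 5]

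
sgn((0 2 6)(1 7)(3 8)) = 1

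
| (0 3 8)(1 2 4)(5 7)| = 6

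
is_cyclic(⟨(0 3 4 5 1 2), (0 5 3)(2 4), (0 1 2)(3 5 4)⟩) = no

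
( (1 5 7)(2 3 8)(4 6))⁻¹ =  (1 7 5)(2 8 3)(4 6)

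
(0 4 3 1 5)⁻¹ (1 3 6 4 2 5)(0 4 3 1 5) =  (0 5 1 6 3 2)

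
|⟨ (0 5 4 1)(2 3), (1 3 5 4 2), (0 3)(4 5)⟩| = 360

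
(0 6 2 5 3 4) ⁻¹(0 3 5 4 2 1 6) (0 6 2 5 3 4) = (0 5 1 2 6 4 3) 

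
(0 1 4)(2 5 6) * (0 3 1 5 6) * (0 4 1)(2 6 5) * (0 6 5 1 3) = (0 2 1 3 6 5 4)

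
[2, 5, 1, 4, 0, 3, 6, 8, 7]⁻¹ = [4, 2, 0, 5, 3, 1, 6, 8, 7]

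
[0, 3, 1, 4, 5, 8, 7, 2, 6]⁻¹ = [0, 2, 7, 1, 3, 4, 8, 6, 5]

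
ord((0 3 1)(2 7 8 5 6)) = 15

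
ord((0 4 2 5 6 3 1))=7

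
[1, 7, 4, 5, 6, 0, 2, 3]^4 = [5, 0, 4, 7, 6, 3, 2, 1]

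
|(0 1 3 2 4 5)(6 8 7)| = 6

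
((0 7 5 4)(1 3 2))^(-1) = (0 4 5 7)(1 2 3)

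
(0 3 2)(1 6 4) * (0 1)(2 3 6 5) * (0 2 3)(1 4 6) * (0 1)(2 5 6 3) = (1 6 3)(2 4 5)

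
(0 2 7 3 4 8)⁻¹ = (0 8 4 3 7 2)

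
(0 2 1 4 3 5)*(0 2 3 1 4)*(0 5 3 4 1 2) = (0 4 2 1 5)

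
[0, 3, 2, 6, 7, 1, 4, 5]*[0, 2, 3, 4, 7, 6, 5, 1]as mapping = [0→0, 1→4, 2→3, 3→5, 4→1, 5→2, 6→7, 7→6]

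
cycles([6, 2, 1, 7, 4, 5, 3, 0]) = (0 6 3 7) (1 2) 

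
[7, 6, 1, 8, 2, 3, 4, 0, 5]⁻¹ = [7, 2, 4, 5, 6, 8, 1, 0, 3]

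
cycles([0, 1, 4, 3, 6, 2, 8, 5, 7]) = (2 4 6 8 7 5)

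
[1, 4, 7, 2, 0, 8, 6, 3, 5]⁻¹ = [4, 0, 3, 7, 1, 8, 6, 2, 5]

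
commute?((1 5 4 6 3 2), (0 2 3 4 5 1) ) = no:(1 5 4 6 3 2)*(0 2 3 4 5 1) = (0 2) (4 6), (0 2 3 4 5 1)*(1 5 4 6 3 2) = (0 1) (3 6) 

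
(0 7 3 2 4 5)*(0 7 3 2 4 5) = (0 3 4)(2 5 7)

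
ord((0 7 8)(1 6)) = 6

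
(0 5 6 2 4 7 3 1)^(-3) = (0 7 6 1 4 5 3 2)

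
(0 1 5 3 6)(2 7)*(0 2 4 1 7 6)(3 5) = (0 7 4 1 3)(2 6)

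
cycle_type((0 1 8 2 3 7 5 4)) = 8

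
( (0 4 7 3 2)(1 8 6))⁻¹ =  (0 2 3 7 4)(1 6 8)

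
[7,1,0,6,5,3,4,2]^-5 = [7,1,0,5,6,4,3,2]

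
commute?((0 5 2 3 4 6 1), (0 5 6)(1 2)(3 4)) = no:(0 5 2 3 4 6 1)*(0 5 6)(1 2)(3 4) = (0 6 2 4)(1 5), (0 5 6)(1 2)(3 4)*(0 5 2 3 4 6 1) = (0 2)(1 3 6 5)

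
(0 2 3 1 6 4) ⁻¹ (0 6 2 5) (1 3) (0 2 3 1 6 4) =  (1 6) (2 4 3 5) 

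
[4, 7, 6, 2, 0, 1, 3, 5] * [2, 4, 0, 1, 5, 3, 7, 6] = [5, 6, 7, 0, 2, 4, 1, 3]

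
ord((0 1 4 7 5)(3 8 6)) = 15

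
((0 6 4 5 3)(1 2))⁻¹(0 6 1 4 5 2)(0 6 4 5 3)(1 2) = (1 6 4 2 5 3)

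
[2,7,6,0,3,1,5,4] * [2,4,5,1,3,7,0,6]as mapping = [0→5,1→6,2→0,3→2,4→1,5→4,6→7,7→3]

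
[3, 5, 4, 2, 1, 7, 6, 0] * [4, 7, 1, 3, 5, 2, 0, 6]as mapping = [0→3, 1→2, 2→5, 3→1, 4→7, 5→6, 6→0, 7→4]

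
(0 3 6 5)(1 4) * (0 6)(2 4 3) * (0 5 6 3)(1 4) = (0 2 1)(3 5)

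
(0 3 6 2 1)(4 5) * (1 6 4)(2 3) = (0 2 6 3 4 5 1)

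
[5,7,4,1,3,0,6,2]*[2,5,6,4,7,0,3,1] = [0,1,7,5,4,2,3,6]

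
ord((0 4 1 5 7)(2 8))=10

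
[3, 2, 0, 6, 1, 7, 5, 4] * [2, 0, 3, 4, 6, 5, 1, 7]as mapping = [0→4, 1→3, 2→2, 3→1, 4→0, 5→7, 6→5, 7→6]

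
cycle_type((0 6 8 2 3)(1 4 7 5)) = 4.5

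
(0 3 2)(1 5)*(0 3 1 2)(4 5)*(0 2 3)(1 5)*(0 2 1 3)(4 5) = (0 4 3 1 5)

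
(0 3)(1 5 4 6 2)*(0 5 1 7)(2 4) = (0 3 5 2 7)(4 6)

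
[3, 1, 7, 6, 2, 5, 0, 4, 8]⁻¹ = [6, 1, 4, 0, 7, 5, 3, 2, 8]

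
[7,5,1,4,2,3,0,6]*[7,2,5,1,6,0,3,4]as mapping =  [0→4,1→0,2→2,3→6,4→5,5→1,6→7,7→3]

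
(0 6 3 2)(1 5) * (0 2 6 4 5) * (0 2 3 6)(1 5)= (0 4 1 2 3)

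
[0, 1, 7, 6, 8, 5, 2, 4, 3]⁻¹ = [0, 1, 6, 8, 7, 5, 3, 2, 4]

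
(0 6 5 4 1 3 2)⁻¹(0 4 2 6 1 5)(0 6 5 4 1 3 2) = (0 5 3 4 6 1)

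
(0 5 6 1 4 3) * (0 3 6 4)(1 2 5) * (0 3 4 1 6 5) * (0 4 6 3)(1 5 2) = (0 3 6 1)(2 4)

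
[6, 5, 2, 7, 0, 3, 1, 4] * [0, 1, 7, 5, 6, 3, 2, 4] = [2, 3, 7, 4, 0, 5, 1, 6]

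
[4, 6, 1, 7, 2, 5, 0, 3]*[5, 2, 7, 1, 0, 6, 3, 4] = [0, 3, 2, 4, 7, 6, 5, 1]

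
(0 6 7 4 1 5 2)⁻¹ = (0 2 5 1 4 7 6)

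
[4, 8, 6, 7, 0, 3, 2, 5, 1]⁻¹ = [4, 8, 6, 5, 0, 7, 2, 3, 1]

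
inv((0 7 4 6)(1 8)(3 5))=(0 6 4 7)(1 8)(3 5)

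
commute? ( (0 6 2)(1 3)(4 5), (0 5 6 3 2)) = no: (0 6 2)(1 3)(4 5) * (0 5 6 3 2) = (0 3 1 2 5 4 6), (0 5 6 3 2) * (0 6 2)(1 3)(4 5) = (0 4 5 2 6 1 3)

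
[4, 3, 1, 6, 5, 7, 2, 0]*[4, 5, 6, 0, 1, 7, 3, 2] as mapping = [0→1, 1→0, 2→5, 3→3, 4→7, 5→2, 6→6, 7→4] 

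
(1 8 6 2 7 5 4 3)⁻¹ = (1 3 4 5 7 2 6 8)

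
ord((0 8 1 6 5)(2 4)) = 10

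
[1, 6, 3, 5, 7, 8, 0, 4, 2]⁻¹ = [6, 0, 8, 2, 7, 3, 1, 4, 5]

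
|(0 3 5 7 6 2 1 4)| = 8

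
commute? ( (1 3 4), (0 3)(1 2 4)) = no: (1 3 4) * (0 3)(1 2 4) = (0 3 1)(2 4), (0 3)(1 2 4) * (1 3 4) = (0 4 3)(1 2)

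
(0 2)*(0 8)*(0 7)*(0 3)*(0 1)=(0 2 8 7 3 1)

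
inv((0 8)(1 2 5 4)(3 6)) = (0 8)(1 4 5 2)(3 6)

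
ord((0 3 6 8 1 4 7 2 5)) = 9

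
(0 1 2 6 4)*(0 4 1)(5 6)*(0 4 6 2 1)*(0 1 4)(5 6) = (1 4 5 2 6)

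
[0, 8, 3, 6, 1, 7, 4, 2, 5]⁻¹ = [0, 4, 7, 2, 6, 8, 3, 5, 1]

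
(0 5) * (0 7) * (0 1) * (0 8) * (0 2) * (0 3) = (0 5 7 1 8 2 3)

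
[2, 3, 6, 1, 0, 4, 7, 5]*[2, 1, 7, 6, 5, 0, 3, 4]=[7, 6, 3, 1, 2, 5, 4, 0]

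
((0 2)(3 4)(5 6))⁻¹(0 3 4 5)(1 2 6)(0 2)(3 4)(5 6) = (0 5 1)(2 4 3 6)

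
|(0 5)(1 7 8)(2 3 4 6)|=12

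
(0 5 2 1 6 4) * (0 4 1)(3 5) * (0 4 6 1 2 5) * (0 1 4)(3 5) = (0 5 3 1 4 6 2)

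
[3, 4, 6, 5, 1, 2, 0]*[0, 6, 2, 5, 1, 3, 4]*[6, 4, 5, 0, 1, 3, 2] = [3, 4, 1, 0, 2, 5, 6]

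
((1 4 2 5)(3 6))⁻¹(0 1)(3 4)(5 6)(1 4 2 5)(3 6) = (0 4)(1 3)(2 6)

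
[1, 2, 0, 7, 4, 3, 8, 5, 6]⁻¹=[2, 0, 1, 5, 4, 7, 8, 3, 6]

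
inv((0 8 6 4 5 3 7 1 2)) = (0 2 1 7 3 5 4 6 8)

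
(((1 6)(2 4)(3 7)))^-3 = (1 6)(2 4)(3 7)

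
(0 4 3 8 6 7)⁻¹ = (0 7 6 8 3 4)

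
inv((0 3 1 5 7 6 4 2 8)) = (0 8 2 4 6 7 5 1 3)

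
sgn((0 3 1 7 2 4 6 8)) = -1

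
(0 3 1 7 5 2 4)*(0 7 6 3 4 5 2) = (0 4 7 2 5)(1 6 3)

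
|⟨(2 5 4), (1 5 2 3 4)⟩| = 60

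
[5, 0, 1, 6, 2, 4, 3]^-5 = [0, 1, 2, 6, 4, 5, 3]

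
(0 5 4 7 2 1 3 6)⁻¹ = (0 6 3 1 2 7 4 5)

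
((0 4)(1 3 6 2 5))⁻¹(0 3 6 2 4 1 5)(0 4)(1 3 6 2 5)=(0 3 1 4 6 2 5)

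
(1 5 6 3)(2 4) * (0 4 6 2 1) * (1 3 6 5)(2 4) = (0 2 5 4 3)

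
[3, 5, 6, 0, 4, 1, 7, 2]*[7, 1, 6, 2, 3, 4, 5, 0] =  [2, 4, 5, 7, 3, 1, 0, 6]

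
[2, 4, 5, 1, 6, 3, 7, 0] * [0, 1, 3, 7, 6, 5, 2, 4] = [3, 6, 5, 1, 2, 7, 4, 0]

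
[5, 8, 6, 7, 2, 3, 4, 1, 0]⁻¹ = [8, 7, 4, 5, 6, 0, 2, 3, 1]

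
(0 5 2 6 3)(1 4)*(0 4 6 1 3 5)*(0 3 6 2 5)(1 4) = (0 3 1 2 4 6)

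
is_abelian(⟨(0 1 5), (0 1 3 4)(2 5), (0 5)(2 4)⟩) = no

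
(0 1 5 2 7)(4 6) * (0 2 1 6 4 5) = (0 6 5 1)(2 7)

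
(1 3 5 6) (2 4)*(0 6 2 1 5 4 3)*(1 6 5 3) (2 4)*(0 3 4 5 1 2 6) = (0 1 3 6 4) 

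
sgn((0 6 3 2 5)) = 1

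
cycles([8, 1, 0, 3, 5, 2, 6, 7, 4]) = (0 8 4 5 2)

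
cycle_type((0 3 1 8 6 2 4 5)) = 8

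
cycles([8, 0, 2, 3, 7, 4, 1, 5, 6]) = (0 8 6 1)(4 7 5)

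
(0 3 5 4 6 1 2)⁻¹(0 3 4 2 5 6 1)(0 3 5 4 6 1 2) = (0 4 1 2 3 5 6)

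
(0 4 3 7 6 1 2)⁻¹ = (0 2 1 6 7 3 4)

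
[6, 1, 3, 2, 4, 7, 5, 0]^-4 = [0, 1, 2, 3, 4, 5, 6, 7]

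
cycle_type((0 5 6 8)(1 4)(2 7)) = 2^2.4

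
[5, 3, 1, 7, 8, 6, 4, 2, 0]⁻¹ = [8, 2, 7, 1, 6, 0, 5, 3, 4]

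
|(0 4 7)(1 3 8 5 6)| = 15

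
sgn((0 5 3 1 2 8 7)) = 1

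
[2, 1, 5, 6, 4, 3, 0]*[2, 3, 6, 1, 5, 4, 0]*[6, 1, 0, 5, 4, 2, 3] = [3, 5, 4, 6, 2, 1, 0]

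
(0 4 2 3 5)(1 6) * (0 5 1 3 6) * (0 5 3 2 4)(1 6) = (1 5 3 6 2)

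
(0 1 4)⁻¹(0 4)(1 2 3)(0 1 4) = (0 1)(2 3 4)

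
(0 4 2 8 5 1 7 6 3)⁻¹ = (0 3 6 7 1 5 8 2 4)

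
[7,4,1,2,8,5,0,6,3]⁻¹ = [6,2,3,8,1,5,7,0,4]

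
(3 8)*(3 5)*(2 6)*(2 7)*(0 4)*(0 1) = (0 4 1)(2 6 7)(3 8 5)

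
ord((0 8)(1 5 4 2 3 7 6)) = 14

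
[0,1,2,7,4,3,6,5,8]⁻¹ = [0,1,2,5,4,7,6,3,8]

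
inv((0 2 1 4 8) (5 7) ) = (0 8 4 1 2) (5 7) 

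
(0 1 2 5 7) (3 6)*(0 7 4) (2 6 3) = (0 1 6 2 5 4) 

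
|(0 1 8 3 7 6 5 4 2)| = 9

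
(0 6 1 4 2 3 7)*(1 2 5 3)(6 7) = (0 7)(1 4 5 3 6 2)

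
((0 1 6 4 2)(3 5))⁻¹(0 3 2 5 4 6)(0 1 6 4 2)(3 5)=(0 3 2 4 1 5)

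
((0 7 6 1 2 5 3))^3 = (0 1 3 6 5 7 2)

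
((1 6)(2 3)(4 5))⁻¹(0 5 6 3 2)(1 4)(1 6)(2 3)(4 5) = (0 4 1 2 3)(5 6)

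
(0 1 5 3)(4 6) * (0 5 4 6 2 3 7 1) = (1 4 2 3 5 7)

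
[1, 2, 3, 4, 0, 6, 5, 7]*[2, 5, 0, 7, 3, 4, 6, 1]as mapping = [0→5, 1→0, 2→7, 3→3, 4→2, 5→6, 6→4, 7→1]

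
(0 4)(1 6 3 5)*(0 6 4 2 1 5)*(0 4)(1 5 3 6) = (0 2 5 3 4 1)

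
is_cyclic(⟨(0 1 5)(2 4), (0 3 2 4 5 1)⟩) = no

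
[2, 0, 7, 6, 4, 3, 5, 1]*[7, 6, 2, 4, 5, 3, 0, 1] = [2, 7, 1, 0, 5, 4, 3, 6]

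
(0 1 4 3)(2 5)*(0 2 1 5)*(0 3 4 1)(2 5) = (0 2 3 5)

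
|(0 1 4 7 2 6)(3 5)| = 6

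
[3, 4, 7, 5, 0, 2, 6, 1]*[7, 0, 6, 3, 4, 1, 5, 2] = [3, 4, 2, 1, 7, 6, 5, 0] 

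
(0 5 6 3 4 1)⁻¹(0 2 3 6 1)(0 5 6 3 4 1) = (0 5 2 4 3)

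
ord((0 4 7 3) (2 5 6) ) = 12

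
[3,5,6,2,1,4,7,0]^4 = [7,5,3,0,1,4,2,6]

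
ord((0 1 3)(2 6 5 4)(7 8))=12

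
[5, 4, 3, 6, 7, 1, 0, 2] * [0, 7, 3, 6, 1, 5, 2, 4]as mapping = [0→5, 1→1, 2→6, 3→2, 4→4, 5→7, 6→0, 7→3]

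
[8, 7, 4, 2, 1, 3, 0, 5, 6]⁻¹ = [6, 4, 3, 5, 2, 7, 8, 1, 0]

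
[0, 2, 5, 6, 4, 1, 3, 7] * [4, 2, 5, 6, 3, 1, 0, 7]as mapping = [0→4, 1→5, 2→1, 3→0, 4→3, 5→2, 6→6, 7→7]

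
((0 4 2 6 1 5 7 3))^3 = (0 6 7 4 1 3 2 5)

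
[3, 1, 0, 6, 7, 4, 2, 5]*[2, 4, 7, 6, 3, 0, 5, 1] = [6, 4, 2, 5, 1, 3, 7, 0]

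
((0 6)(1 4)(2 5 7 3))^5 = (0 6)(1 4)(2 5 7 3)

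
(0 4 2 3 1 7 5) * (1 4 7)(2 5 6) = (0 7 6 2 3 4 5)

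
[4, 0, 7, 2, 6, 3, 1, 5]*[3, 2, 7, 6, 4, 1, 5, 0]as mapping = [0→4, 1→3, 2→0, 3→7, 4→5, 5→6, 6→2, 7→1]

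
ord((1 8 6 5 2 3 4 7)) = 8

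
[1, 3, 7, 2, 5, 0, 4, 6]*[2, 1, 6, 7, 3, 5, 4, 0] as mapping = [0→1, 1→7, 2→0, 3→6, 4→5, 5→2, 6→3, 7→4] 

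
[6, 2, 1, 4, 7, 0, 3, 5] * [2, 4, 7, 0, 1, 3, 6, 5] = [6, 7, 4, 1, 5, 2, 0, 3]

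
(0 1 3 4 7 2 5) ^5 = (0 2 4 1 5 7 3) 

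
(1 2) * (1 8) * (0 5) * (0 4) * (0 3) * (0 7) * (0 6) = (0 5 4 3 7 6)(1 2 8)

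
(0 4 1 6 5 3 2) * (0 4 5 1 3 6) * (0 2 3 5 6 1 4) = (0 6 4 5 1 2)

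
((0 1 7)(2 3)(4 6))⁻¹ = (0 7 1)(2 3)(4 6)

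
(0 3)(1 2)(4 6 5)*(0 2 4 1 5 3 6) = (0 6 3 2 5 1 4)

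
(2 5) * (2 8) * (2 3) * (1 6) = (1 6)(2 5 8 3)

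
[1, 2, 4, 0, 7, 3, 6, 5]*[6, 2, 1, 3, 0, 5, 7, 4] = [2, 1, 0, 6, 4, 3, 7, 5]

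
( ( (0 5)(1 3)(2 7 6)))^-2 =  (2 7 6)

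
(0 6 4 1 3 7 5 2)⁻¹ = (0 2 5 7 3 1 4 6)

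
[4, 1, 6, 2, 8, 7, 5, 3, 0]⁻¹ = [8, 1, 3, 7, 0, 6, 2, 5, 4]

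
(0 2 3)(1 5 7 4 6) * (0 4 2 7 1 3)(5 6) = (0 7 2)(1 6 3 4 5)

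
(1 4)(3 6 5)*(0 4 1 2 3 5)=(0 4 2 3 6)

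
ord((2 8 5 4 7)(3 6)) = 10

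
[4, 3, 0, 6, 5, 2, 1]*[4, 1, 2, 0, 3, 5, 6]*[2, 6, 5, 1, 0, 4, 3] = [1, 2, 0, 3, 4, 5, 6]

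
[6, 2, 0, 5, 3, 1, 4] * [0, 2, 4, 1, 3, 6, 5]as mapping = [0→5, 1→4, 2→0, 3→6, 4→1, 5→2, 6→3]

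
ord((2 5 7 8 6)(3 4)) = 10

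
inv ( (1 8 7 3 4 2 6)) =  (1 6 2 4 3 7 8)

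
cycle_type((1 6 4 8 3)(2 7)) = 2.5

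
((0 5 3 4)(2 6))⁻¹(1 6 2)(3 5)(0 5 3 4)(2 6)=(1 2 6)(3 4)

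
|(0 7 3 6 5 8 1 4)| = 8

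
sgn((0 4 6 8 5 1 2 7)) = -1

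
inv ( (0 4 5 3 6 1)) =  (0 1 6 3 5 4)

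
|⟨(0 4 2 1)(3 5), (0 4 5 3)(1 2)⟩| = 36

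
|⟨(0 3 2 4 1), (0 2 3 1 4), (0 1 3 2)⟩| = 120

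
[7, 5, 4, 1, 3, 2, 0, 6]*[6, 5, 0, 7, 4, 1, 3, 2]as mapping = [0→2, 1→1, 2→4, 3→5, 4→7, 5→0, 6→6, 7→3]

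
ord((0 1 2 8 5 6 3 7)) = 8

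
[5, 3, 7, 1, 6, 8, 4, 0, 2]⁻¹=[7, 3, 8, 1, 6, 0, 4, 2, 5]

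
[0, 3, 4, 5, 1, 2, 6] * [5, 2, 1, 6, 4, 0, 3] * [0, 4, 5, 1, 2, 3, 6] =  [3, 6, 2, 0, 5, 4, 1]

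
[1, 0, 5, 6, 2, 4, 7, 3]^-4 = [0, 1, 4, 7, 5, 2, 3, 6]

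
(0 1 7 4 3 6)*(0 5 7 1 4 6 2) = (0 4 3 2)(5 7 6)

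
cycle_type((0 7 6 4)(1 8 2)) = 3.4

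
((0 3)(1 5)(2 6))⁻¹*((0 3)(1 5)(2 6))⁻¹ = ()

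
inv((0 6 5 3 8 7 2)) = (0 2 7 8 3 5 6)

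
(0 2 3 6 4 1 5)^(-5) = (0 3 4 5 2 6 1)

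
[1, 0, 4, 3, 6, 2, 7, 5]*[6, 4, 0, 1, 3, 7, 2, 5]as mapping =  [0→4, 1→6, 2→3, 3→1, 4→2, 5→0, 6→5, 7→7]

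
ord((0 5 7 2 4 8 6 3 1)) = 9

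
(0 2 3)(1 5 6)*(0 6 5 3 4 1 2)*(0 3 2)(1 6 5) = (0 3 5 1 2 4 6)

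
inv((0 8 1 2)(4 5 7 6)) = (0 2 1 8)(4 6 7 5)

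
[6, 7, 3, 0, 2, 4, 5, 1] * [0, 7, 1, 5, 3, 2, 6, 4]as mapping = [0→6, 1→4, 2→5, 3→0, 4→1, 5→3, 6→2, 7→7]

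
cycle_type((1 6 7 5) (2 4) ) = 2.4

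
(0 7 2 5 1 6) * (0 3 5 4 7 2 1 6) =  (0 2 4 7 1)(3 5 6)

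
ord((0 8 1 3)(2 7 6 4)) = 4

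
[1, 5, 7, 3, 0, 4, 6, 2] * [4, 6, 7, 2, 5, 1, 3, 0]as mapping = [0→6, 1→1, 2→0, 3→2, 4→4, 5→5, 6→3, 7→7]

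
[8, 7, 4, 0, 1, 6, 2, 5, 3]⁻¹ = [3, 4, 6, 8, 2, 7, 5, 1, 0]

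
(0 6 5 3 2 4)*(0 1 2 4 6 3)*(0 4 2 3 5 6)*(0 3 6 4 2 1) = (0 5 2 3 1 6 4)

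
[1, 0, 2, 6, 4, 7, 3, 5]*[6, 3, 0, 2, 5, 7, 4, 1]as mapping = [0→3, 1→6, 2→0, 3→4, 4→5, 5→1, 6→2, 7→7]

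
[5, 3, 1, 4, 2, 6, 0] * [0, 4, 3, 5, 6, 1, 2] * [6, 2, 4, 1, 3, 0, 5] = [2, 0, 3, 5, 1, 4, 6] 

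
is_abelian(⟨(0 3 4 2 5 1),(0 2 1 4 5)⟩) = no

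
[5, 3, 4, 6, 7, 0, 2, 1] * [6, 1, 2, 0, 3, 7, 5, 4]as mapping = [0→7, 1→0, 2→3, 3→5, 4→4, 5→6, 6→2, 7→1]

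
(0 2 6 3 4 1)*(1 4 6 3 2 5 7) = (0 5 7 1)(2 3 6)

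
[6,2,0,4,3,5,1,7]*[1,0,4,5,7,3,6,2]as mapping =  [0→6,1→4,2→1,3→7,4→5,5→3,6→0,7→2]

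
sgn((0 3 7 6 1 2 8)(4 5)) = -1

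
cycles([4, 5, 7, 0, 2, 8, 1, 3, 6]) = (0 4 2 7 3)(1 5 8 6)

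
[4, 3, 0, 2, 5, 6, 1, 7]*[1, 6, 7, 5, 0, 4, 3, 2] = [0, 5, 1, 7, 4, 3, 6, 2]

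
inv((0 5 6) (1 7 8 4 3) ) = (0 6 5) (1 3 4 8 7) 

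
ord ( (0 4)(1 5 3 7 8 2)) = 6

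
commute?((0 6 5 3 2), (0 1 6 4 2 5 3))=no:(0 6 5 3 2)*(0 1 6 4 2 5 3)=(0 4 2 1 6 3 5), (0 1 6 4 2 5 3)*(0 6 5 3 2)=(0 1 5 2 3 6 4)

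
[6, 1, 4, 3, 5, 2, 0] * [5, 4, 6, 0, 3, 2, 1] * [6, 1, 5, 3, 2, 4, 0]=[1, 2, 3, 6, 5, 0, 4]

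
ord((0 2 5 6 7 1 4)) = 7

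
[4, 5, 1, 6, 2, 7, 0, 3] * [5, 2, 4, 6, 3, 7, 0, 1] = [3, 7, 2, 0, 4, 1, 5, 6]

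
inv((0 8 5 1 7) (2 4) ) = (0 7 1 5 8) (2 4) 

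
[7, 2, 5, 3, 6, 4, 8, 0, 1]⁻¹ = [7, 8, 1, 3, 5, 2, 4, 0, 6]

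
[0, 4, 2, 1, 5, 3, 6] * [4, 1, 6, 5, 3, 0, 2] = [4, 3, 6, 1, 0, 5, 2]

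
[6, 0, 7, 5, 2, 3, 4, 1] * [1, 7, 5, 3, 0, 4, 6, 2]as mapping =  [0→6, 1→1, 2→2, 3→4, 4→5, 5→3, 6→0, 7→7]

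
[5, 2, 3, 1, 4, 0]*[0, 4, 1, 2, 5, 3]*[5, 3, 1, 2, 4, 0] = [2, 3, 1, 4, 0, 5]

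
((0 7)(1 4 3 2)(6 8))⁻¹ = (0 7)(1 2 3 4)(6 8)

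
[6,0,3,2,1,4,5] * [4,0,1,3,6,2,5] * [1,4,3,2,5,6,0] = [6,5,2,4,1,0,3]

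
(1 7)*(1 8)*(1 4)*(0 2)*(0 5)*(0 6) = (0 2 5 6) (1 7 8 4) 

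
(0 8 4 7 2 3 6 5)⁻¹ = (0 5 6 3 2 7 4 8)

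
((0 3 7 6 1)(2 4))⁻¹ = (0 1 6 7 3)(2 4)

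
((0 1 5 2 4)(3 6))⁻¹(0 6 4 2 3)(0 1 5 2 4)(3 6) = (0 4 6 1 3)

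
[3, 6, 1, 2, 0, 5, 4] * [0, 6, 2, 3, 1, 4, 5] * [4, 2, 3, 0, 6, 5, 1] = [0, 5, 1, 3, 4, 6, 2]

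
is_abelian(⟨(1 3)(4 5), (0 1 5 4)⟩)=no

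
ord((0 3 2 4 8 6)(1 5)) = 6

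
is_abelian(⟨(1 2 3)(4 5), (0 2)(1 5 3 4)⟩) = no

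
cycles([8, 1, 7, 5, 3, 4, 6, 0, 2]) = (0 8 2 7)(3 5 4)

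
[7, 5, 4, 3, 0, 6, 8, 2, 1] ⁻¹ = [4, 8, 7, 3, 2, 1, 5, 0, 6] 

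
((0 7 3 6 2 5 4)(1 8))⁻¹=(0 4 5 2 6 3 7)(1 8)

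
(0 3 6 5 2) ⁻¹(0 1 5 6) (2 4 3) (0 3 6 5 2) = (0 4 6) (1 2 5 3) 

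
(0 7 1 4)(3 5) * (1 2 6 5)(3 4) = (0 7 2 6 5 4)(1 3)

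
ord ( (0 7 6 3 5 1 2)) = 7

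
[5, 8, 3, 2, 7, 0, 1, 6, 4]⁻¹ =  [5, 6, 3, 2, 8, 0, 7, 4, 1]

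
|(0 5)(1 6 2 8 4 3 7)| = 14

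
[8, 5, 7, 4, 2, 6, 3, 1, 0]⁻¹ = [8, 7, 4, 6, 3, 1, 5, 2, 0]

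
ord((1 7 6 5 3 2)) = 6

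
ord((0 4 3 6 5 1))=6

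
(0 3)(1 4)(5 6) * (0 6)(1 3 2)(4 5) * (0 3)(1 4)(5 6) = (0 2 4)(1 6)(3 5)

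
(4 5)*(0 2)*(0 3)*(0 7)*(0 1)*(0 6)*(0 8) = (0 2 3 7 1 6 8)(4 5)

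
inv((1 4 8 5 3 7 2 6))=(1 6 2 7 3 5 8 4)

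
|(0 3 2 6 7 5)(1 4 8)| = 6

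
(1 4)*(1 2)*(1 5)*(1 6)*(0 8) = (0 8)(1 4 2 5 6)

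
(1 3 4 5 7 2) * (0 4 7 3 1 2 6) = (0 4 5 3 7 6)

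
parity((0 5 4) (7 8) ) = odd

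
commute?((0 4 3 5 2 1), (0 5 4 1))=no:(0 4 3 5 2 1)*(0 5 4 1)=(0 1 5 2)(3 4), (0 5 4 1)*(0 4 3 5 2 1)=(0 2 1 4)(3 5)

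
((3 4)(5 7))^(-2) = ()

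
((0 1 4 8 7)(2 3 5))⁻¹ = (0 7 8 4 1)(2 5 3)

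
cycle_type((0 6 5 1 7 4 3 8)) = 8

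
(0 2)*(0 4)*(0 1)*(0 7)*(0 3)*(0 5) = (0 2 4 1 7 3 5) 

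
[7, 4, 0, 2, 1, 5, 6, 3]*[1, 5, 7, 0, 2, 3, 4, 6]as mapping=[0→6, 1→2, 2→1, 3→7, 4→5, 5→3, 6→4, 7→0]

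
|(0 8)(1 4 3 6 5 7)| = 6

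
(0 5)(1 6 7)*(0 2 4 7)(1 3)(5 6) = (0 6)(1 5 2 4 7 3)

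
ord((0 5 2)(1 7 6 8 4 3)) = 6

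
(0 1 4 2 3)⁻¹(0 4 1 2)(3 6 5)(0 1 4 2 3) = (0 6 5)(1 2 4 3)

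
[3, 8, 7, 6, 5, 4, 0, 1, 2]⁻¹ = [6, 7, 8, 0, 5, 4, 3, 2, 1]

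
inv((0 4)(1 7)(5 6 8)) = (0 4)(1 7)(5 8 6)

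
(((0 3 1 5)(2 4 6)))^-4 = (2 6 4)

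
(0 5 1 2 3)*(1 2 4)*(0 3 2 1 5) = (1 4 5) 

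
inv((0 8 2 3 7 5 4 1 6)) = (0 6 1 4 5 7 3 2 8)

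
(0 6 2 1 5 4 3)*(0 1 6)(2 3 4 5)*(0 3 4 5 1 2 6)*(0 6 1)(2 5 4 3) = (0 2 6 3 5)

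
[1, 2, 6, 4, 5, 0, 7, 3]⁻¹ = [5, 0, 1, 7, 3, 4, 2, 6]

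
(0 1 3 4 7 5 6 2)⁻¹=(0 2 6 5 7 4 3 1)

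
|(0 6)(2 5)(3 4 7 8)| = 4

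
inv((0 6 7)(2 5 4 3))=(0 7 6)(2 3 4 5)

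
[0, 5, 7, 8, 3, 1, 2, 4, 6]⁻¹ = [0, 5, 6, 4, 7, 1, 8, 2, 3]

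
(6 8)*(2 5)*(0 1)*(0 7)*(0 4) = (0 1 7 4)(2 5)(6 8)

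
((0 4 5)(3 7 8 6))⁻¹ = (0 5 4)(3 6 8 7)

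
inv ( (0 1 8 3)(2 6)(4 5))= (0 3 8 1)(2 6)(4 5)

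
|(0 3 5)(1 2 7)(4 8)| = 6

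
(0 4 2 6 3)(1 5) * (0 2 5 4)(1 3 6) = (1 4 5 3 2)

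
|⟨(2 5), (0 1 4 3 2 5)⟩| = 720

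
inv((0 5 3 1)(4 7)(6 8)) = (0 1 3 5)(4 7)(6 8)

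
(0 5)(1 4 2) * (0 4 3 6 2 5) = (1 3 6 2)(4 5)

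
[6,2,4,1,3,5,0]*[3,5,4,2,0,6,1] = [1,4,0,5,2,6,3]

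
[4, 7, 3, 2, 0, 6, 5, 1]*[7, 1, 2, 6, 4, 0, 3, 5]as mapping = [0→4, 1→5, 2→6, 3→2, 4→7, 5→3, 6→0, 7→1]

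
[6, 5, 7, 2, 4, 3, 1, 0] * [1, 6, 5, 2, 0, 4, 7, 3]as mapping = [0→7, 1→4, 2→3, 3→5, 4→0, 5→2, 6→6, 7→1]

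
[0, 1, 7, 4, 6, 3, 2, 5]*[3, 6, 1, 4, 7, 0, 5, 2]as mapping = [0→3, 1→6, 2→2, 3→7, 4→5, 5→4, 6→1, 7→0]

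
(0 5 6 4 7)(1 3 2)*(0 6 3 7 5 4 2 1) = (0 4 5 3 1 7 6 2)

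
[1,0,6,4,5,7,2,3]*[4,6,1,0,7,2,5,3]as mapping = [0→6,1→4,2→5,3→7,4→2,5→3,6→1,7→0]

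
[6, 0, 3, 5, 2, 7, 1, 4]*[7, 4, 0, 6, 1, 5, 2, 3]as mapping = [0→2, 1→7, 2→6, 3→5, 4→0, 5→3, 6→4, 7→1]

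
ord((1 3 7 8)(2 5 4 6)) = 4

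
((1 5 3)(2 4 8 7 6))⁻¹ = (1 3 5)(2 6 7 8 4)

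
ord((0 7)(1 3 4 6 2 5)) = 6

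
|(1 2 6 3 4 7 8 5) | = 8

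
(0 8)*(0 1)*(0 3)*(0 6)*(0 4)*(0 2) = (0 8 1 3 6 4 2)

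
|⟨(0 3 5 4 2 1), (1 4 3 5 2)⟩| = 120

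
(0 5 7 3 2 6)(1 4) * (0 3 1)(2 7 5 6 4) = (0 6 3 7 1 2 4)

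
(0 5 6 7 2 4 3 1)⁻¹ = (0 1 3 4 2 7 6 5)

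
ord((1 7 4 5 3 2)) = 6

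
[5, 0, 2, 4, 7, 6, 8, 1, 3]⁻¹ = [1, 7, 2, 8, 3, 0, 5, 4, 6]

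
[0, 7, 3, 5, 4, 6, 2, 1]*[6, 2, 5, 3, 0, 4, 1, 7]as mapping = [0→6, 1→7, 2→3, 3→4, 4→0, 5→1, 6→5, 7→2]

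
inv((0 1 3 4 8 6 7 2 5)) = (0 5 2 7 6 8 4 3 1)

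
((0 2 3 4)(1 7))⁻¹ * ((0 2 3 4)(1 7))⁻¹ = (0 3)(2 4)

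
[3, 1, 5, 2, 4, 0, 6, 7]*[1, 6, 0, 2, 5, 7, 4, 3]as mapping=[0→2, 1→6, 2→7, 3→0, 4→5, 5→1, 6→4, 7→3]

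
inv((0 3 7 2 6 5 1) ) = (0 1 5 6 2 7 3) 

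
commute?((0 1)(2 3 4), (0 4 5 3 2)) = no:(0 1)(2 3 4)*(0 4 5 3 2) = (0 1 4)(3 5), (0 4 5 3 2)*(0 1)(2 3 4) = (0 2 1)(4 5)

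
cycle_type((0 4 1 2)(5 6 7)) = 3.4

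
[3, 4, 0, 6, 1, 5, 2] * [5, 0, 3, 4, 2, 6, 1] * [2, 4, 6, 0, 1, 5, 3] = [1, 6, 5, 4, 2, 3, 0]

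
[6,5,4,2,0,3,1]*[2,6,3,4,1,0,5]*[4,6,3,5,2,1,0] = [1,4,6,5,3,2,0]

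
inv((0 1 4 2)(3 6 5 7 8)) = (0 2 4 1)(3 8 7 5 6)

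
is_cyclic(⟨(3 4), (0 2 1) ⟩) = yes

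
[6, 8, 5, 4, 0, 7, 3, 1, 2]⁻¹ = [4, 7, 8, 6, 3, 2, 0, 5, 1]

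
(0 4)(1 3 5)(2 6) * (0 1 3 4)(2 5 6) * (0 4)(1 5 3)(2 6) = (0 4 5 1)(2 6 3)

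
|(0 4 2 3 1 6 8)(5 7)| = 14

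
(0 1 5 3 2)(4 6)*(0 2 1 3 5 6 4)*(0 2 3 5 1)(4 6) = (0 5 1 4 6 2 3)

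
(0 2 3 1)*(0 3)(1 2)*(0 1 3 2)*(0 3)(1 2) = ()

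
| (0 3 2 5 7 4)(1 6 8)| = 6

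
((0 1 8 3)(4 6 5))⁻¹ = (0 3 8 1)(4 5 6)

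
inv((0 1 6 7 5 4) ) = (0 4 5 7 6 1) 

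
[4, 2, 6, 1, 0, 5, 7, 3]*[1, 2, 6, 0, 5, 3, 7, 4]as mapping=[0→5, 1→6, 2→7, 3→2, 4→1, 5→3, 6→4, 7→0]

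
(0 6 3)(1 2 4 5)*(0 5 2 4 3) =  (0 6)(1 4 2 3 5)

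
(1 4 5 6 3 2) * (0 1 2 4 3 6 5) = (0 1 3 4)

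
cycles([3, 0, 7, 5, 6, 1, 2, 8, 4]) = (0 3 5 1)(2 7 8 4 6)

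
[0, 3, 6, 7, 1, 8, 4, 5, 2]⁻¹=[0, 4, 8, 1, 6, 7, 2, 3, 5]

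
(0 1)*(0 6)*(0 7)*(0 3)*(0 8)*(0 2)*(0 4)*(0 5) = (0 1 6 7 3 8 2 4 5)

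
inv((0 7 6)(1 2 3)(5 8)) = (0 6 7)(1 3 2)(5 8)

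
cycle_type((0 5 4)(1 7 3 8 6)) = 3.5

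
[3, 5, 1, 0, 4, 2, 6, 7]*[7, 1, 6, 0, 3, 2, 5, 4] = [0, 2, 1, 7, 3, 6, 5, 4]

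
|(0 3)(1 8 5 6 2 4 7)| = 14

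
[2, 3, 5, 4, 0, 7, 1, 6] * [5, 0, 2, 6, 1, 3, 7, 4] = [2, 6, 3, 1, 5, 4, 0, 7]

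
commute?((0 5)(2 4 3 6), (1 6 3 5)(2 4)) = no:(0 5)(2 4 3 6)*(1 6 3 5)(2 4) = (0 1 6 4 5), (1 6 3 5)(2 4)*(0 5)(2 4 3 6) = (0 5 1 2 3)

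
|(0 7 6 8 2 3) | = 6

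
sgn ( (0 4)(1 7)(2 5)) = -1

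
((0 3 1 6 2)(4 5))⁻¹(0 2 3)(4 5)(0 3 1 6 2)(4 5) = (0 1 3)(4 5)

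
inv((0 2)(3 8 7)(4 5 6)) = (0 2)(3 7 8)(4 6 5)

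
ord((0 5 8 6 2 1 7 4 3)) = 9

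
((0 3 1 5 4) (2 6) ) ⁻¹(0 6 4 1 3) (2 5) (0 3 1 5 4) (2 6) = (0 5 1 3 2) (4 6) 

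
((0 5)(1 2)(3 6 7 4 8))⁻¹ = (0 5)(1 2)(3 8 4 7 6)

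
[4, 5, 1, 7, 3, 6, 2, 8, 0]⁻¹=[8, 2, 6, 4, 0, 1, 5, 3, 7]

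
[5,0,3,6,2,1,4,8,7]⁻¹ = [1,5,4,2,6,0,3,8,7]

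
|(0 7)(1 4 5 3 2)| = 10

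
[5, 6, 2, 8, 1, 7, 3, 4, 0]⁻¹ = [8, 4, 2, 6, 7, 0, 1, 5, 3]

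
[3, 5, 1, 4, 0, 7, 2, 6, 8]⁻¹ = [4, 2, 6, 0, 3, 1, 7, 5, 8]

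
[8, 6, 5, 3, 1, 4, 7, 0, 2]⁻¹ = [7, 4, 8, 3, 5, 2, 1, 6, 0]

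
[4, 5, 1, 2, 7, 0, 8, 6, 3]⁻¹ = [5, 2, 3, 8, 0, 1, 7, 4, 6]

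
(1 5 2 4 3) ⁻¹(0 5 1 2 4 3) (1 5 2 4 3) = (0 2 5 4 3 1) 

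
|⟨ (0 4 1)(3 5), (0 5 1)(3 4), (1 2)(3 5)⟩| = 720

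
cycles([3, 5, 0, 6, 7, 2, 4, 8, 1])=(0 3 6 4 7 8 1 5 2)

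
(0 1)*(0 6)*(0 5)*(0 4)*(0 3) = (0 1 6 5 4 3)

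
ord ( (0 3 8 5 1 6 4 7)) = 8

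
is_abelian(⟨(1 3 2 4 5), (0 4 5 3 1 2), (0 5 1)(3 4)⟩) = no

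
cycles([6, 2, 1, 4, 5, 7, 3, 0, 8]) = (0 6 3 4 5 7)(1 2)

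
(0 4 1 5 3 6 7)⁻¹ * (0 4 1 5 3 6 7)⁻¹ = (0 6 5 4 7 3 1)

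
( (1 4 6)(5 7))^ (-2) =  (1 4 6)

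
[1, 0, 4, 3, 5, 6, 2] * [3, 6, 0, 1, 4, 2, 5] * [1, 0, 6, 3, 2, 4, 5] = [5, 3, 2, 0, 6, 4, 1]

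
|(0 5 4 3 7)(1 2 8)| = 15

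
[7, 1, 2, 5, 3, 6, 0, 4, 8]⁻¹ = [6, 1, 2, 4, 7, 3, 5, 0, 8]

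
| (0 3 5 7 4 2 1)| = 7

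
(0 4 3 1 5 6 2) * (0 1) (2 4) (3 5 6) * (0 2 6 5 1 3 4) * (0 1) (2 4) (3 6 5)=(0 5 2 6 1 3 4) 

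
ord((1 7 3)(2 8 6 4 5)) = 15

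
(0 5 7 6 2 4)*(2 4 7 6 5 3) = (0 3 2 7 5 6 4)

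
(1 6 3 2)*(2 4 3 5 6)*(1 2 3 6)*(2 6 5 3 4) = (1 4 5)(2 6 3)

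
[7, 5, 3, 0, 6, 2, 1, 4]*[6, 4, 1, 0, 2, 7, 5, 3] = [3, 7, 0, 6, 5, 1, 4, 2]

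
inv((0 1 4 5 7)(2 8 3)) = (0 7 5 4 1)(2 3 8)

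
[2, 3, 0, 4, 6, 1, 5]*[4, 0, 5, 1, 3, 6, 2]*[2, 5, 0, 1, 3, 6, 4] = [6, 5, 3, 1, 0, 2, 4]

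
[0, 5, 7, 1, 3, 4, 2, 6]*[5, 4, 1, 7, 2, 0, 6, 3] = [5, 0, 3, 4, 7, 2, 1, 6]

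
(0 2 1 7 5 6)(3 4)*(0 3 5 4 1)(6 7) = (0 2)(1 6 3)(4 5 7)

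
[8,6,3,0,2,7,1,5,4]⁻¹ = [3,6,4,2,8,7,1,5,0]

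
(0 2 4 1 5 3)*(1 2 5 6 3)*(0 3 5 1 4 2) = (0 1 6 5 4)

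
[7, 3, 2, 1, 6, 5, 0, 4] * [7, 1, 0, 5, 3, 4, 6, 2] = [2, 5, 0, 1, 6, 4, 7, 3]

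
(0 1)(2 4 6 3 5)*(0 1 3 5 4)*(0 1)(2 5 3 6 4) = (0 6 3 2 1)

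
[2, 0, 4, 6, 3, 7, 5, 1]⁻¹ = [1, 7, 0, 4, 2, 6, 3, 5]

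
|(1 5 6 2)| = 4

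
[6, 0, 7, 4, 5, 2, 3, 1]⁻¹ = [1, 7, 5, 6, 3, 4, 0, 2]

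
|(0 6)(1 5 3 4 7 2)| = 6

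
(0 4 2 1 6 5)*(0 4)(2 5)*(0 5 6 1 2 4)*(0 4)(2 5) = (0 2 5 4 6)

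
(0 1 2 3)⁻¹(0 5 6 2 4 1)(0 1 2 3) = (1 5 6 3 4 2)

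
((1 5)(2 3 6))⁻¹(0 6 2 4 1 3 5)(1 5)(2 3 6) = (0 2 3 4 5 6 1)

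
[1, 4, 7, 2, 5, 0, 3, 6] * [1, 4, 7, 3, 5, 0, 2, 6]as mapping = [0→4, 1→5, 2→6, 3→7, 4→0, 5→1, 6→3, 7→2]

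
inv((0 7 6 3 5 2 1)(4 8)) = (0 1 2 5 3 6 7)(4 8)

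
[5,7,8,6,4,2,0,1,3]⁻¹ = [6,7,5,8,4,0,3,1,2]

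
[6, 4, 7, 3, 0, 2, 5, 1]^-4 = [2, 6, 4, 3, 5, 1, 7, 0]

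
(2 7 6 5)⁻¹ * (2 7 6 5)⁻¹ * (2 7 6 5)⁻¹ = (2 7 6 5)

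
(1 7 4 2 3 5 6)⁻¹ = (1 6 5 3 2 4 7)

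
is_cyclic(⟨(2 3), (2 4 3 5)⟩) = no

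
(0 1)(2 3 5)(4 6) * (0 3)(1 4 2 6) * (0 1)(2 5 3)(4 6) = (0 6 5 4)(1 2)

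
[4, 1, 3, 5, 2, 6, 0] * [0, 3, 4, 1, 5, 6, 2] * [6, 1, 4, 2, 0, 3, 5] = [3, 2, 1, 5, 0, 4, 6]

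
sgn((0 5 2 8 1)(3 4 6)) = 1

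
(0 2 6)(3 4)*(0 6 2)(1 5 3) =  (1 5 3 4)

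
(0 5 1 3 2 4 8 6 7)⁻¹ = (0 7 6 8 4 2 3 1 5)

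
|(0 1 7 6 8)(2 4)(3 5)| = 10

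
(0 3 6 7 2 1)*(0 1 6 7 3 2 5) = (0 2 6 3 7 5)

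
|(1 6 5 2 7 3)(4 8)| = 6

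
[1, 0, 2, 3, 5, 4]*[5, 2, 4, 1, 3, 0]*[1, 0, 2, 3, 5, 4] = [2, 4, 5, 0, 1, 3]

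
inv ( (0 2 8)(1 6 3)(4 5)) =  (0 8 2)(1 3 6)(4 5)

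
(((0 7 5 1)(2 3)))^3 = (0 1 5 7)(2 3)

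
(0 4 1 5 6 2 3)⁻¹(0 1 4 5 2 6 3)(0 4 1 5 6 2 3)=(0 4 5 1 6 3 2)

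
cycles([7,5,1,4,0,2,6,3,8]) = (0 7 3 4)(1 5 2)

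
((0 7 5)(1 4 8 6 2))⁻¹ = (0 5 7)(1 2 6 8 4)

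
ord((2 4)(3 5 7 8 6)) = 10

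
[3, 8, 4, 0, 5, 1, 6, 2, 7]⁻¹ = [3, 5, 7, 0, 2, 4, 6, 8, 1]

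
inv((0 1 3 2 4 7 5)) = (0 5 7 4 2 3 1)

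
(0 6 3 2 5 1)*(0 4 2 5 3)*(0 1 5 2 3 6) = (1 4 3 2 6)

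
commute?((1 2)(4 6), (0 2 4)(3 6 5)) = no:(1 2)(4 6)*(0 2 4)(3 6 5) = (0 2 1 4 5 3 6), (0 2 4)(3 6 5)*(1 2)(4 6) = (0 1 2 6 5 3 4)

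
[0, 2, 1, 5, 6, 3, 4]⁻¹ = [0, 2, 1, 5, 6, 3, 4]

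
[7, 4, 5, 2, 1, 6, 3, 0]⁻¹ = [7, 4, 3, 6, 1, 2, 5, 0]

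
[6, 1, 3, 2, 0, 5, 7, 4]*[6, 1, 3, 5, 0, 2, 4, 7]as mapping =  [0→4, 1→1, 2→5, 3→3, 4→6, 5→2, 6→7, 7→0]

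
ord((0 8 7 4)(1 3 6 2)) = 4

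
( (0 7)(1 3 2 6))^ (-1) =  (0 7)(1 6 2 3)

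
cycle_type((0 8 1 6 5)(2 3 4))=3.5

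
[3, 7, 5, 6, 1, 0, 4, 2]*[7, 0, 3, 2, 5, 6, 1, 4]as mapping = [0→2, 1→4, 2→6, 3→1, 4→0, 5→7, 6→5, 7→3]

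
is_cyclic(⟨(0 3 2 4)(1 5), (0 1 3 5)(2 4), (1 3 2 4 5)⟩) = no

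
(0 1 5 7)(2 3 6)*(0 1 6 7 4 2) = (0 6)(1 5 4 2 3 7)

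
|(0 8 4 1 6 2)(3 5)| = 6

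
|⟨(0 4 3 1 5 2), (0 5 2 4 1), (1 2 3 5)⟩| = 720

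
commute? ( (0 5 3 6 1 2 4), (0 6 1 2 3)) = no: (0 5 3 6 1 2 4) * (0 6 1 2 3) = (0 5)(1 3)(2 4 6), (0 6 1 2 3) * (0 5 3 6 1 2 4) = (0 1 4)(2 6)(3 5)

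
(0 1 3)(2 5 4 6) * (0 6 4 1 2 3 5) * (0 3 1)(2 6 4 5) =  (0 6 1 2 3 4 5)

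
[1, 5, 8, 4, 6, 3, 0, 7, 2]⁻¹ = [6, 0, 8, 5, 3, 1, 4, 7, 2]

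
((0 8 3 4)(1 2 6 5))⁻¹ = (0 4 3 8)(1 5 6 2)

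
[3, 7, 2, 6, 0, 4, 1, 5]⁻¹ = [4, 6, 2, 0, 5, 7, 3, 1]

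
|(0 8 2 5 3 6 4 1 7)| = 9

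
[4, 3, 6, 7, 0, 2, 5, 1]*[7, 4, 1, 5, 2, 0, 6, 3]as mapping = [0→2, 1→5, 2→6, 3→3, 4→7, 5→1, 6→0, 7→4]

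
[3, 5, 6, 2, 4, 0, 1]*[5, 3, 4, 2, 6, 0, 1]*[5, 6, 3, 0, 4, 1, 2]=[3, 5, 6, 4, 2, 1, 0]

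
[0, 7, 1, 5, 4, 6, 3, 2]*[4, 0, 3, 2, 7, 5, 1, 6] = [4, 6, 0, 5, 7, 1, 2, 3] 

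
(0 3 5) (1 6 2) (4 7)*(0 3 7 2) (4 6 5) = (0 7 6) (1 5 3 4 2) 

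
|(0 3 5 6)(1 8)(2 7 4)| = 12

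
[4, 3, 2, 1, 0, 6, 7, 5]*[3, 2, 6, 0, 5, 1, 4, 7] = [5, 0, 6, 2, 3, 4, 7, 1]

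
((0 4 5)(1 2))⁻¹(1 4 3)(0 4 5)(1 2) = (2 5 3)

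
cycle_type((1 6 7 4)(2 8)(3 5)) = 2^2.4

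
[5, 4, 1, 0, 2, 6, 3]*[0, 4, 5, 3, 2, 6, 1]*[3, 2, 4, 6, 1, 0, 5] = [5, 4, 1, 3, 0, 2, 6]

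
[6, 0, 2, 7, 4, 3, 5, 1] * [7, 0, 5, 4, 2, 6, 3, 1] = [3, 7, 5, 1, 2, 4, 6, 0]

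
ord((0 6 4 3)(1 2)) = 4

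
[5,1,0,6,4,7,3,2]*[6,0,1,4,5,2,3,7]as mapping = [0→2,1→0,2→6,3→3,4→5,5→7,6→4,7→1]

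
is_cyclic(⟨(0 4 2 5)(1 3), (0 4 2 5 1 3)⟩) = no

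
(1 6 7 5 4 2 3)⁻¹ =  (1 3 2 4 5 7 6)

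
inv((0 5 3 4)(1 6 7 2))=(0 4 3 5)(1 2 7 6)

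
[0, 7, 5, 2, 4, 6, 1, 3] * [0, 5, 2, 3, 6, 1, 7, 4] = [0, 4, 1, 2, 6, 7, 5, 3]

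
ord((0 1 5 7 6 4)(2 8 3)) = 6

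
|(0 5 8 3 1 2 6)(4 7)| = 14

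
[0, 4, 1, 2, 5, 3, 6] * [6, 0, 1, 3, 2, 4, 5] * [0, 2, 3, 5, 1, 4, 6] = [6, 3, 0, 2, 1, 5, 4]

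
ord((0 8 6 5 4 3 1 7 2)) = 9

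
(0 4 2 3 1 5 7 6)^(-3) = (0 5 2 6 1 4 7 3)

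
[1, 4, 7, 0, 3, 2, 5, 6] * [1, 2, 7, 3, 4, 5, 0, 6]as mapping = [0→2, 1→4, 2→6, 3→1, 4→3, 5→7, 6→5, 7→0]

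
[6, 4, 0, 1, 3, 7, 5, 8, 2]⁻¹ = [2, 3, 8, 4, 1, 6, 0, 5, 7]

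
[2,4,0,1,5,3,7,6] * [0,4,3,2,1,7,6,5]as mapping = [0→3,1→1,2→0,3→4,4→7,5→2,6→5,7→6]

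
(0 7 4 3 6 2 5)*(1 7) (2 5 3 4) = (0 1 7 2 3 6 5) 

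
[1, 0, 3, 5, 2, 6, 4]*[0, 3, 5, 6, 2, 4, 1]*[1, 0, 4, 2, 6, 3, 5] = [2, 1, 5, 6, 3, 0, 4]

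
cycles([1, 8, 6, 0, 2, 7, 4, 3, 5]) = (0 1 8 5 7 3) (2 6 4) 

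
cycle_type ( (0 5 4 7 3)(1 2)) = 2.5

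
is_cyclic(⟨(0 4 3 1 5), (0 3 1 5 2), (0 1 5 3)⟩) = no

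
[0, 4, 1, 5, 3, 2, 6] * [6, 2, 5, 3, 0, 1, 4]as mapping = [0→6, 1→0, 2→2, 3→1, 4→3, 5→5, 6→4]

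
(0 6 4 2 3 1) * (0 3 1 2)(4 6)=(0 4)(1 3 2)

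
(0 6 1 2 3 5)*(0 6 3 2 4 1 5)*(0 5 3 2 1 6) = (0 2 1 4 6 3 5)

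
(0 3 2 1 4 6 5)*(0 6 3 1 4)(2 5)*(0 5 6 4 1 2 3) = (0 2 1 5 4)(3 6)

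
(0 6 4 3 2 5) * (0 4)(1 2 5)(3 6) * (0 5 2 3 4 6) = (0 4)(1 3 2)(5 6)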